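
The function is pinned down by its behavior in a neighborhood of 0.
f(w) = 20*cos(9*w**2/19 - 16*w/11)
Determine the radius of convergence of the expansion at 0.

The radius of convergence is infinite.

The factor cos(9*w**2/19 - 16*w/11) is entire and contributes no finite singular point.
The polynomial part has no poles.
No finite singular points: the Taylor series at 0 converges everywhere.


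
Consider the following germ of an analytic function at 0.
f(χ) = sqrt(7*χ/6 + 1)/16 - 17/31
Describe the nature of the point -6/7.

The term (1/16)*sqrt(1 - χ/(-6/7)) has argument 1 - -6/7/(-6/7) = 0 at -6/7: a square-root (algebraic, two-sheeted) branch point; the remaining terms are analytic or single-valued there.

The point is an algebraic (square-root) branch point.


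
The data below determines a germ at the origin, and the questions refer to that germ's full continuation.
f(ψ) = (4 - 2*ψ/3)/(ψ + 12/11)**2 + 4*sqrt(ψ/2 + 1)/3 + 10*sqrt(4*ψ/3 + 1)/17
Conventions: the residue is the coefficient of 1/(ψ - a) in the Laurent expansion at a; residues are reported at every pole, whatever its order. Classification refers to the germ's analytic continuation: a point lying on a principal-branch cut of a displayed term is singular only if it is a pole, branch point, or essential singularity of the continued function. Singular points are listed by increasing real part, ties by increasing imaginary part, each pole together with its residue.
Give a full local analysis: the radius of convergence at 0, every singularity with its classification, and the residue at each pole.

Radius of convergence at 0: 3/4.
At -2: an algebraic (square-root) branch point.
At -12/11: a pole of order 2; residue -2/3.
At -3/4: an algebraic (square-root) branch point.

Denominator factor (ψ + 12/11)^2: pole of order 2 at -12/11, modulus 12/11.
Branch term (10/17)*sqrt(1 - ψ/(-3/4)): its argument vanishes at ψ = -3/4, a square-root branch point, modulus 3/4.
Branch term (4/3)*sqrt(1 - ψ/(-2)): its argument vanishes at ψ = -2, a square-root branch point, modulus 2.
The radius of convergence is the smallest modulus among the singular points: 3/4.
The branch terms are analytic at -12/11 and contribute nothing to the residue; only the rational part matters.
At the order-2 pole -12/11 set g(ψ) = (ψ - (-12/11))^2*(rational part) = 4 - 2*ψ/3.
Order-2 pole: residue = g'(a); g'(-12/11) = -2/3, so the residue is -2/3.
List the singular points by increasing real part (a conjugate pair: the negative imaginary part first).


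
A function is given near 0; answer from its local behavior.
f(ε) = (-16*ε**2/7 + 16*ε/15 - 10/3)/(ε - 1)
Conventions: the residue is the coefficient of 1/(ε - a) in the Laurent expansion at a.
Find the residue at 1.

At the order-1 pole 1 set g(ε) = (ε - (1))*f(ε) = -16*ε**2/7 + 16*ε/15 - 10/3.
Simple pole: residue = g(a) at a = 1, which is -478/105.

The residue is -478/105.


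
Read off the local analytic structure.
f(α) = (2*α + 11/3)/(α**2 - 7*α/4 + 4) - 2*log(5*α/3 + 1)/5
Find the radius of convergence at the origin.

Denominator factor (α**2 - 7*α/4 + 4): discriminant -207/16, complex-conjugate roots (7/8) + ((3/8)*sqrt(23))*i and (7/8) - ((3/8)*sqrt(23))*i; poles of order 1, moduli 2 and 2.
Branch term (-2/5)*log(1 - α/(-3/5)): its argument vanishes at α = -3/5, a logarithmic branch point, modulus 3/5.
The radius of convergence is the smallest modulus among the singular points: 3/5.

The radius of convergence is 3/5.


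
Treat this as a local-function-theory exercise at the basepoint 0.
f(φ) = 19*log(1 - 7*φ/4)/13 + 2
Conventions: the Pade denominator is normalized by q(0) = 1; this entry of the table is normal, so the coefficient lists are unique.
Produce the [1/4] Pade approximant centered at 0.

Taylor coefficients needed (expand at 0): a_0 = 2, a_1 = -133/52, a_2 = -931/416, a_3 = -6517/2496, a_4 = -45619/13312, a_5 = -319333/66560.
Write the denominator as Q(φ) = 1 + q1*φ + q2*φ^2 + q3*φ^3 + q4*φ^4. Requiring Q*f - P = O(φ^6) with deg P <= 1 kills the coefficients of φ^2..φ^5 in Q*f:
  φ^2: a_2 + q1*a_1 + q2*a_0 = 0, i.e. -931/416 + (-133/52)*q1 + (2)*q2 = 0.
  φ^3: a_3 + q1*a_2 + q2*a_1 + q3*a_0 = 0, i.e. -6517/2496 + (-931/416)*q1 + (-133/52)*q2 + (2)*q3 = 0.
  φ^4: a_4 + q1*a_3 + q2*a_2 + q3*a_1 + q4*a_0 = 0, i.e. -45619/13312 + (-6517/2496)*q1 + (-931/416)*q2 + (-133/52)*q3 + (2)*q4 = 0.
  φ^5: a_5 + q1*a_4 + q2*a_3 + q3*a_2 + q4*a_1 = 0, i.e. -319333/66560 + (-45619/13312)*q1 + (-6517/2496)*q2 + (-931/416)*q3 + (-133/52)*q4 = 0.
Solving this linear system: q1 = -4674327/4452680, q2 = -995239/4452680, q3 = -132549263/854914560, q4 = -720917057/6839316480.
The numerator is Q*f truncated at degree 1: P0 = a_0 = 2; P1 = a_1 + q1*a_0 = -33698014/7235605.

The Pade approximant has numerator coefficients [2, -33698014/7235605]; denominator coefficients [1, -4674327/4452680, -995239/4452680, -132549263/854914560, -720917057/6839316480].


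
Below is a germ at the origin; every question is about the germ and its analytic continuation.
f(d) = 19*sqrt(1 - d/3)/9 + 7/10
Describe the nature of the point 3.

The term (19/9)*sqrt(1 - d/(3)) has argument 1 - 3/(3) = 0 at 3: a square-root (algebraic, two-sheeted) branch point; the remaining terms are analytic or single-valued there.

The point is an algebraic (square-root) branch point.


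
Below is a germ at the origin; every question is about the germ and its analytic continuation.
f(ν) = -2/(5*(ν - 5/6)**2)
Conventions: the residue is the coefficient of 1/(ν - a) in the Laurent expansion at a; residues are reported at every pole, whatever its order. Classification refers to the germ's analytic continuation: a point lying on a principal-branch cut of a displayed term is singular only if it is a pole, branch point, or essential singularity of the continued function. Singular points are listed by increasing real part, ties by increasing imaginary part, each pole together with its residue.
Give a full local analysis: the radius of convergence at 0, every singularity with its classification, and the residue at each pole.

Radius of convergence at 0: 5/6.
At 5/6: a pole of order 2; residue 0.

Denominator factor (ν - 5/6)^2: pole of order 2 at 5/6, modulus 5/6.
The radius of convergence is the smallest modulus among the singular points: 5/6.
At the order-2 pole 5/6 set g(ν) = (ν - (5/6))^2*f(ν) = -2/5.
Order-2 pole: residue = g'(a); g'(5/6) = 0, so the residue is 0.


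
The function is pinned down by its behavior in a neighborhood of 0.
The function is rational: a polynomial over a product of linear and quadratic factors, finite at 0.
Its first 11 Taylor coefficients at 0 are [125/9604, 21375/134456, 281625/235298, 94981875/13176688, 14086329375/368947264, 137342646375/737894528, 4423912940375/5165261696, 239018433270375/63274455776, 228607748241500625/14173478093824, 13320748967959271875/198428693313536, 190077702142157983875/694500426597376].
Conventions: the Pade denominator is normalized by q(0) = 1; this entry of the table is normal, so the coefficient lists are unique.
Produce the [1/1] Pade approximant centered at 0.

The Pade approximant has numerator coefficients [125/9604, 467375/7663992]; denominator coefficients [1, -3004/399].

Taylor coefficients needed (read off): a_0 = 125/9604, a_1 = 21375/134456, a_2 = 281625/235298.
Write the denominator as Q(β) = 1 + q1*β. Requiring Q*f - P = O(β^3) with deg P <= 1 kills the coefficients of β^2..β^2 in Q*f:
  β^2: a_2 + q1*a_1 = 0, i.e. 281625/235298 + (21375/134456)*q1 = 0.
Solving this linear system: q1 = -3004/399.
The numerator is Q*f truncated at degree 1: P0 = a_0 = 125/9604; P1 = a_1 + q1*a_0 = 467375/7663992.


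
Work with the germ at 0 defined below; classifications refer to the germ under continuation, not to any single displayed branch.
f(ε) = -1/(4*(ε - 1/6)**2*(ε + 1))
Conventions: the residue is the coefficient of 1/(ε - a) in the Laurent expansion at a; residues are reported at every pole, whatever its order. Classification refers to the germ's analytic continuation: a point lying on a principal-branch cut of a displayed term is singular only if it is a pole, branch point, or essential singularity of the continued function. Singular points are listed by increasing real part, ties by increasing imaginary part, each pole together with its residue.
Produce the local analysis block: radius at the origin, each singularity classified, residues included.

Denominator factor (ε - 1/6)^2: pole of order 2 at 1/6, modulus 1/6.
Denominator factor (ε + 1): pole of order 1 at -1, modulus 1.
The radius of convergence is the smallest modulus among the singular points: 1/6.
At the order-1 pole -1 set g(ε) = (ε - (-1))*f(ε) = -1/(4*(ε - 1/6)**2).
Simple pole: residue = g(a) at a = -1, which is -9/49.
At the order-2 pole 1/6 set g(ε) = (ε - (1/6))^2*f(ε) = -1/(4*(ε + 1)).
Order-2 pole: residue = g'(a); g'(1/6) = 9/49, so the residue is 9/49.
List the singular points by increasing real part (a conjugate pair: the negative imaginary part first).

Radius of convergence at 0: 1/6.
At -1: a pole of order 1; residue -9/49.
At 1/6: a pole of order 2; residue 9/49.


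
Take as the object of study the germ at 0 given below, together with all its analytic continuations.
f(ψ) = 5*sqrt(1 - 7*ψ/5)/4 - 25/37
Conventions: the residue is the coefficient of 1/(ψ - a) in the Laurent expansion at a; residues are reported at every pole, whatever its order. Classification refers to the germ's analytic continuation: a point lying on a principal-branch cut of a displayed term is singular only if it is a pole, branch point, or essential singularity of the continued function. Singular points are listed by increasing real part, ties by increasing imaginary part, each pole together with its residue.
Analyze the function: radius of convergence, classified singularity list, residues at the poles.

Radius of convergence at 0: 5/7.
At 5/7: an algebraic (square-root) branch point.

Branch term (5/4)*sqrt(1 - ψ/(5/7)): its argument vanishes at ψ = 5/7, a square-root branch point, modulus 5/7.
The radius of convergence is the smallest modulus among the singular points: 5/7.


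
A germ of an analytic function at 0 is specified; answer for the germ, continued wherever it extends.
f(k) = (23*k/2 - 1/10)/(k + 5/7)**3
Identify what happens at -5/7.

The denominator factor k + 5/7 vanishes at -5/7 and appears to the power 3; the numerator there equals -291/35, nonzero, and no other factor vanishes.
Hence a pole whose order is the multiplicity, 3.

The point is a pole of order 3.


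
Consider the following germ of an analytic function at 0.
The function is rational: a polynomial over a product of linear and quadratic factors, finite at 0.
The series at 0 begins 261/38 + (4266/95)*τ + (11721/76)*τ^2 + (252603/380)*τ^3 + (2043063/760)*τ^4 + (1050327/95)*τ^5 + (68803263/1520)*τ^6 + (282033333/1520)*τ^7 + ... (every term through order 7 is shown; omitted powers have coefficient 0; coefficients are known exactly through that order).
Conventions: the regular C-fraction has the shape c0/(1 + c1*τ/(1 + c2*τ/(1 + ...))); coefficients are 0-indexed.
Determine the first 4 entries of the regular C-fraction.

Taylor coefficients (read off): a_0 = 261/38, a_1 = 4266/95, a_2 = 11721/76, a_3 = 252603/380.
c0 = a_0 = 261/38. Peel one level at a time: if S = 1 + c*τ/S' with S'(0) = 1, then c is the τ-coefficient of S and S' = c*τ/(S - 1).
S_1 = c0/f = 1 + (-948/145)*τ + (2559649/126150)*τ^2 + ...; c1 = -948/145.
S_2 = c1*τ/(S_1 - 1) = 1 + (2559649/824760)*τ + (-97319063/32353344)*τ^2 + ...; c2 = 2559649/824760.
S_3 = c2*τ/(S_2 - 1) = 1 + (14111264135/14559283512)*τ + ...; c3 = 14111264135/14559283512.

The regular C-fraction coefficients are [261/38, -948/145, 2559649/824760, 14111264135/14559283512].


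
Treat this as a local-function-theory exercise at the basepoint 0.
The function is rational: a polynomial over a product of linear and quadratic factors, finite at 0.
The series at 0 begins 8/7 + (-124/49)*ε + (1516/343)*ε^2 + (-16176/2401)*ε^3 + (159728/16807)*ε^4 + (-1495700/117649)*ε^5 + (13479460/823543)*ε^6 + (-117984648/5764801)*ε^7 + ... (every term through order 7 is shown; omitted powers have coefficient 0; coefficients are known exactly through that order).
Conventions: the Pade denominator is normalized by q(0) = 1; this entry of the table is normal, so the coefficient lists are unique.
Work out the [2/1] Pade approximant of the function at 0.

The Pade approximant has numerator coefficients [8/7, -2092/2653, 1492/2653]; denominator coefficients [1, 4044/2653].

Taylor coefficients needed (read off): a_0 = 8/7, a_1 = -124/49, a_2 = 1516/343, a_3 = -16176/2401.
Write the denominator as Q(ε) = 1 + q1*ε. Requiring Q*f - P = O(ε^4) with deg P <= 2 kills the coefficients of ε^3..ε^3 in Q*f:
  ε^3: a_3 + q1*a_2 = 0, i.e. -16176/2401 + (1516/343)*q1 = 0.
Solving this linear system: q1 = 4044/2653.
The numerator is Q*f truncated at degree 2: P0 = a_0 = 8/7; P1 = a_1 + q1*a_0 = -2092/2653; P2 = a_2 + q1*a_1 = 1492/2653.


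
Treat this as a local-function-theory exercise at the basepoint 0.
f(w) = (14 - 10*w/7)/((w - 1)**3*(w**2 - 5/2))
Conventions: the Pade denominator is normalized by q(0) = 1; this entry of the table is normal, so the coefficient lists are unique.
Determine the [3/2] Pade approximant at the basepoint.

Taylor coefficients needed (expand at 0): a_0 = 28/5, a_1 = 568/35, a_2 = 5972/175, a_3 = 10336/175, a_4 = 11492/125, a_5 = 116072/875.
Write the denominator as Q(w) = 1 + q1*w + q2*w^2. Requiring Q*f - P = O(w^6) with deg P <= 3 kills the coefficients of w^4..w^5 in Q*f:
  w^4: a_4 + q1*a_3 + q2*a_2 = 0, i.e. 11492/125 + (10336/175)*q1 + (5972/175)*q2 = 0.
  w^5: a_5 + q1*a_4 + q2*a_3 = 0, i.e. 116072/875 + (11492/125)*q1 + (10336/175)*q2 = 0.
Solving this linear system: q1 = -8642950/3359557, q2 = 1737633/988105.
The numerator is Q*f truncated at degree 3: P0 = a_0 = 28/5; P1 = a_1 + q1*a_0 = 214210176/117584495; P2 = a_2 + q1*a_1 + q2*a_0 = 37345416/16797785; P3 = a_3 + q1*a_2 + q2*a_1 = -4509280/23516899.

The Pade approximant has numerator coefficients [28/5, 214210176/117584495, 37345416/16797785, -4509280/23516899]; denominator coefficients [1, -8642950/3359557, 1737633/988105].


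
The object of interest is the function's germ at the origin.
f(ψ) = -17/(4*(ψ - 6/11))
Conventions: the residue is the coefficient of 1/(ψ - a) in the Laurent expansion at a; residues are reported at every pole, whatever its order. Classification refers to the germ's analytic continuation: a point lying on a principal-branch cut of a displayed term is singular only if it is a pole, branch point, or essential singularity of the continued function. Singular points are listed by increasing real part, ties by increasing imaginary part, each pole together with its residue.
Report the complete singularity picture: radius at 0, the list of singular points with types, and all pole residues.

Denominator factor (ψ - 6/11): pole of order 1 at 6/11, modulus 6/11.
The radius of convergence is the smallest modulus among the singular points: 6/11.
At the order-1 pole 6/11 set g(ψ) = (ψ - (6/11))*f(ψ) = -17/4.
Simple pole: residue = g(a) at a = 6/11, which is -17/4.

Radius of convergence at 0: 6/11.
At 6/11: a pole of order 1; residue -17/4.


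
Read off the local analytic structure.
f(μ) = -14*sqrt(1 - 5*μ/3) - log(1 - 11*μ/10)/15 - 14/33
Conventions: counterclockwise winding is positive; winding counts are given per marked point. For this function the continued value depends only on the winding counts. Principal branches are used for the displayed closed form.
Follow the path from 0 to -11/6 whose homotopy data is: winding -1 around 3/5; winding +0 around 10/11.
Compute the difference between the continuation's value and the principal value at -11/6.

Continued minus principal equals (14/3)*sqrt(146).

The rational part is single-valued and drops out of the difference; each branch term changes only by its own monodromy.
(-1/15)*log(1 - μ/(10/11)): winding 0 around 10/11, so this term returns to its principal value, contribution 0.
(-14)*sqrt(1 - μ/(3/5)): winding -1 is odd, the square root flips sign, contributing -2*(-14)*sqrt(1 - (-11/6)/(3/5)) = -2*(-14)*sqrt(73/18) = (14/3)*sqrt(146).
Summing the contributions at μ = -11/6 gives (14/3)*sqrt(146).


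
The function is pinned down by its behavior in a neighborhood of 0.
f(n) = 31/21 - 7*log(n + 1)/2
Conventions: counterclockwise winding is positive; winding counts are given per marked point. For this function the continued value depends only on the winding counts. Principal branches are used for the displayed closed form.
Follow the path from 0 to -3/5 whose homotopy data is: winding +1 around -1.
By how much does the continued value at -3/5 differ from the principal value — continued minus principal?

Continued minus principal equals -(7)*pi*i.

The rational part is single-valued and drops out of the difference; each branch term changes only by its own monodromy.
(-7/2)*log(1 - n/(-1)): each positive loop around -1 adds 2*pi*i to the log, so winding +1 contributes (-7/2)*(1)*2*pi*i = -(7)*pi*i.
Summing the contributions at n = -3/5 gives -(7)*pi*i.


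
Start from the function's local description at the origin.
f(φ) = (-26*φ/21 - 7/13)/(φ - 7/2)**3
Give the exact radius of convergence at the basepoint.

The radius of convergence is 7/2.

Denominator factor (φ - 7/2)^3: pole of order 3 at 7/2, modulus 7/2.
The radius of convergence is the smallest modulus among the singular points: 7/2.


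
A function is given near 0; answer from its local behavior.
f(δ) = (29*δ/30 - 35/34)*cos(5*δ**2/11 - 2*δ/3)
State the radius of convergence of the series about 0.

The radius of convergence is infinite.

The factor cos(5*δ**2/11 - 2*δ/3) is entire and contributes no finite singular point.
The polynomial part has no poles.
No finite singular points: the Taylor series at 0 converges everywhere.


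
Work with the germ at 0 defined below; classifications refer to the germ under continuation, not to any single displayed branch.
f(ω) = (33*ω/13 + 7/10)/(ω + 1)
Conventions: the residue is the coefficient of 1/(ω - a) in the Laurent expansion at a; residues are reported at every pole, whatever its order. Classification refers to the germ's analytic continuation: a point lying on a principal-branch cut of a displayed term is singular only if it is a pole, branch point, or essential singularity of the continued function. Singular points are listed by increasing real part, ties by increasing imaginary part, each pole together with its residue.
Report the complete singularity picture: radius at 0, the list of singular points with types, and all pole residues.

Radius of convergence at 0: 1.
At -1: a pole of order 1; residue -239/130.

Denominator factor (ω + 1): pole of order 1 at -1, modulus 1.
The radius of convergence is the smallest modulus among the singular points: 1.
At the order-1 pole -1 set g(ω) = (ω - (-1))*f(ω) = 33*ω/13 + 7/10.
Simple pole: residue = g(a) at a = -1, which is -239/130.


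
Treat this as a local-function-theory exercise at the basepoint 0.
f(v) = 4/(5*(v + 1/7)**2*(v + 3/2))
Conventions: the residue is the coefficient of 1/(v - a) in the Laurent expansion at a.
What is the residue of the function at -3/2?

The residue is 784/1805.

At the order-1 pole -3/2 set g(v) = (v - (-3/2))*f(v) = 4/(5*(v + 1/7)**2).
Simple pole: residue = g(a) at a = -3/2, which is 784/1805.


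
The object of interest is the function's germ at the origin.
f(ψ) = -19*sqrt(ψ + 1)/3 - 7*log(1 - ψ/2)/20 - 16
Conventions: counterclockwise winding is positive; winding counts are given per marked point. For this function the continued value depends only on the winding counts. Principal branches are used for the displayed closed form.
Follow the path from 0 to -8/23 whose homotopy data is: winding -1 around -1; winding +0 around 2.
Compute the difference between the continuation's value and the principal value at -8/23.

The rational part is single-valued and drops out of the difference; each branch term changes only by its own monodromy.
(-7/20)*log(1 - ψ/(2)): winding 0 around 2, so this term returns to its principal value, contribution 0.
(-19/3)*sqrt(1 - ψ/(-1)): winding -1 is odd, the square root flips sign, contributing -2*(-19/3)*sqrt(1 - (-8/23)/(-1)) = -2*(-19/3)*sqrt(15/23) = (38/69)*sqrt(345).
Summing the contributions at ψ = -8/23 gives (38/69)*sqrt(345).

Continued minus principal equals (38/69)*sqrt(345).


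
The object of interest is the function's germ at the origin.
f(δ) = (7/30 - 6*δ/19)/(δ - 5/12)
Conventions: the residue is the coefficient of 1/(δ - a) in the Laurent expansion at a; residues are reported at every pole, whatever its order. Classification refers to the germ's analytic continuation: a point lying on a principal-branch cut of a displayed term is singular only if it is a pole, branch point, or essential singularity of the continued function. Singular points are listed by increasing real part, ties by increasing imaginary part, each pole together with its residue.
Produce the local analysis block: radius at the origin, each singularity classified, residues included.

Denominator factor (δ - 5/12): pole of order 1 at 5/12, modulus 5/12.
The radius of convergence is the smallest modulus among the singular points: 5/12.
At the order-1 pole 5/12 set g(δ) = (δ - (5/12))*f(δ) = 7/30 - 6*δ/19.
Simple pole: residue = g(a) at a = 5/12, which is 29/285.

Radius of convergence at 0: 5/12.
At 5/12: a pole of order 1; residue 29/285.


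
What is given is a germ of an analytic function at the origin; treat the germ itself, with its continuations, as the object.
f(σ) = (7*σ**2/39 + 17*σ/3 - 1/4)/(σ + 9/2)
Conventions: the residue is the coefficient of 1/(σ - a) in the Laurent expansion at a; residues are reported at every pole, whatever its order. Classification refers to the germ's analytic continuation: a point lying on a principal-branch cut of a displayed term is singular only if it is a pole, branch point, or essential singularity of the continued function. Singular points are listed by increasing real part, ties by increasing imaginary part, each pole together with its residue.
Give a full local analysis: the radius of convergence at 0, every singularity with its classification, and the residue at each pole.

Denominator factor (σ + 9/2): pole of order 1 at -9/2, modulus 9/2.
The radius of convergence is the smallest modulus among the singular points: 9/2.
At the order-1 pole -9/2 set g(σ) = (σ - (-9/2))*f(σ) = 7*σ**2/39 + 17*σ/3 - 1/4.
Simple pole: residue = g(a) at a = -9/2, which is -575/26.

Radius of convergence at 0: 9/2.
At -9/2: a pole of order 1; residue -575/26.


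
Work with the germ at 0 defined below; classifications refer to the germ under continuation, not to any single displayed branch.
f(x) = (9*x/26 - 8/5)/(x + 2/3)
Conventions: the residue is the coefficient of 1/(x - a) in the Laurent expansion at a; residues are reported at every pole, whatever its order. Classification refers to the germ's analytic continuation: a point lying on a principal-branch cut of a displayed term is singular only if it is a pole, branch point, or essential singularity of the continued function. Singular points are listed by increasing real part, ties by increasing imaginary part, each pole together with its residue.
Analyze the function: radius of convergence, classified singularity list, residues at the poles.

Denominator factor (x + 2/3): pole of order 1 at -2/3, modulus 2/3.
The radius of convergence is the smallest modulus among the singular points: 2/3.
At the order-1 pole -2/3 set g(x) = (x - (-2/3))*f(x) = 9*x/26 - 8/5.
Simple pole: residue = g(a) at a = -2/3, which is -119/65.

Radius of convergence at 0: 2/3.
At -2/3: a pole of order 1; residue -119/65.


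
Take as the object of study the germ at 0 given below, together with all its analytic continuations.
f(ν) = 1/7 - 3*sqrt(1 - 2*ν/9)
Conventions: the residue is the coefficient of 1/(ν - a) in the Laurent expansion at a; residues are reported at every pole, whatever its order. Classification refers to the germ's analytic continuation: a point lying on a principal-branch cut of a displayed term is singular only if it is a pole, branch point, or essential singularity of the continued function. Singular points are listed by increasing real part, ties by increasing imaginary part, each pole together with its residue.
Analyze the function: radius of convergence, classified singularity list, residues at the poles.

Branch term (-3)*sqrt(1 - ν/(9/2)): its argument vanishes at ν = 9/2, a square-root branch point, modulus 9/2.
The radius of convergence is the smallest modulus among the singular points: 9/2.

Radius of convergence at 0: 9/2.
At 9/2: an algebraic (square-root) branch point.


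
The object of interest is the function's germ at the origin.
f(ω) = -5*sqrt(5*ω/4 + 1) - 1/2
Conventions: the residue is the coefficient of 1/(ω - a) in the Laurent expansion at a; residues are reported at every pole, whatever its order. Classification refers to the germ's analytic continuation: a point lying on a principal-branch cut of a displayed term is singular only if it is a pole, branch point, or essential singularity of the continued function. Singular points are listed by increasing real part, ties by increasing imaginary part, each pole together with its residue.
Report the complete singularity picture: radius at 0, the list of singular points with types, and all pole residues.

Radius of convergence at 0: 4/5.
At -4/5: an algebraic (square-root) branch point.

Branch term (-5)*sqrt(1 - ω/(-4/5)): its argument vanishes at ω = -4/5, a square-root branch point, modulus 4/5.
The radius of convergence is the smallest modulus among the singular points: 4/5.


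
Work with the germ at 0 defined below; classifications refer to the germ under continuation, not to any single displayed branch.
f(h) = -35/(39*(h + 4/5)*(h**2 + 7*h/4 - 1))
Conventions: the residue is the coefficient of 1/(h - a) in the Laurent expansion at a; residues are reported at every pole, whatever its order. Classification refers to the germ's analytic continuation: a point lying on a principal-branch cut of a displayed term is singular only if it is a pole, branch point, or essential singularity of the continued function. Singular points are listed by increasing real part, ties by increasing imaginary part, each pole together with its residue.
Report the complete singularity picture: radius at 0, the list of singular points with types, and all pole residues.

Radius of convergence at 0: -7/8 + (1/8)*sqrt(113).
At -7/8 - (1/8)*sqrt(113): a pole of order 1; residue -875/3432 + (175/129272)*sqrt(113).
At -4/5: a pole of order 1; residue 875/1716.
At -7/8 + (1/8)*sqrt(113): a pole of order 1; residue -875/3432 - (175/129272)*sqrt(113).

Denominator factor (h**2 + 7*h/4 - 1): discriminant 113/16, real irrational roots -7/8 + (1/8)*sqrt(113) and -7/8 - (1/8)*sqrt(113); poles of order 1, moduli -7/8 + (1/8)*sqrt(113) and 7/8 + (1/8)*sqrt(113).
Denominator factor (h + 4/5): pole of order 1 at -4/5, modulus 4/5.
The radius of convergence is the smallest modulus among the singular points: -7/8 + (1/8)*sqrt(113).
The factor h**2 + 7*h/4 - 1 splits as (h - a)(h - a') with a = -7/8 - (1/8)*sqrt(113), a' = -7/8 + (1/8)*sqrt(113). At the order-1 pole a set g(h) = (h - a)*f(h) = [-35/(39*(h + 4/5))] / (h - a').
Simple pole: residue = g(a) at a = -7/8 - (1/8)*sqrt(113), which is -875/3432 + (175/129272)*sqrt(113).
At the order-1 pole -4/5 set g(h) = (h - (-4/5))*f(h) = -35/(39*(h**2 + 7*h/4 - 1)).
Simple pole: residue = g(a) at a = -4/5, which is 875/1716.
The factor h**2 + 7*h/4 - 1 splits as (h - a)(h - a') with a = -7/8 + (1/8)*sqrt(113), a' = -7/8 - (1/8)*sqrt(113). At the order-1 pole a set g(h) = (h - a)*f(h) = [-35/(39*(h + 4/5))] / (h - a').
Simple pole: residue = g(a) at a = -7/8 + (1/8)*sqrt(113), which is -875/3432 - (175/129272)*sqrt(113).
List the singular points by increasing real part (a conjugate pair: the negative imaginary part first).


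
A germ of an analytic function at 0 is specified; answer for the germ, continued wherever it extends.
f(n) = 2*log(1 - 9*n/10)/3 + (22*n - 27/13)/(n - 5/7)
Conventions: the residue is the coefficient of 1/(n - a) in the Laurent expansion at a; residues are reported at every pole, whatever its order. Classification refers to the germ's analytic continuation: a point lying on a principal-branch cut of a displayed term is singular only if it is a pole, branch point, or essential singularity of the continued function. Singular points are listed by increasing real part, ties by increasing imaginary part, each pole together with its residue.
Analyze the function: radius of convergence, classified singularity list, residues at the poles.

Denominator factor (n - 5/7): pole of order 1 at 5/7, modulus 5/7.
Branch term (2/3)*log(1 - n/(10/9)): its argument vanishes at n = 10/9, a logarithmic branch point, modulus 10/9.
The radius of convergence is the smallest modulus among the singular points: 5/7.
The branch term is analytic at 5/7 and contributes nothing to the residue; only the rational part matters.
At the order-1 pole 5/7 set g(n) = (n - (5/7))*(rational part) = 22*n - 27/13.
Simple pole: residue = g(a) at a = 5/7, which is 1241/91.
List the singular points by increasing real part (a conjugate pair: the negative imaginary part first).

Radius of convergence at 0: 5/7.
At 5/7: a pole of order 1; residue 1241/91.
At 10/9: a logarithmic branch point.


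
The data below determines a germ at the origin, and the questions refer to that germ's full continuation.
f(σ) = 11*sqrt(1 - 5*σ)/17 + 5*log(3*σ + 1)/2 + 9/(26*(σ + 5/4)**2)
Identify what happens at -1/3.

The point is a logarithmic branch point.

The term (5/2)*log(1 - σ/(-1/3)) has argument 1 - -1/3/(-1/3) = 0 at -1/3: a logarithmic (infinitely-sheeted) branch point; the remaining terms are analytic or single-valued there.


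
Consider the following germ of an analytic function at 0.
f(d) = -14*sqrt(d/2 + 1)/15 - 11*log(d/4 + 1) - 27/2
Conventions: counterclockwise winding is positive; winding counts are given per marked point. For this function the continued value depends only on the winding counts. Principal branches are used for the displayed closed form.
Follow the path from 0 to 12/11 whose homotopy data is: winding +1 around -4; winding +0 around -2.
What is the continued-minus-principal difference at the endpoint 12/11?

The rational part is single-valued and drops out of the difference; each branch term changes only by its own monodromy.
(-14/15)*sqrt(1 - d/(-2)): winding +0 is even, the square root returns to the same sheet, contribution 0.
(-11)*log(1 - d/(-4)): each positive loop around -4 adds 2*pi*i to the log, so winding +1 contributes (-11)*(1)*2*pi*i = -(22)*pi*i.
Summing the contributions at d = 12/11 gives -(22)*pi*i.

Continued minus principal equals -(22)*pi*i.


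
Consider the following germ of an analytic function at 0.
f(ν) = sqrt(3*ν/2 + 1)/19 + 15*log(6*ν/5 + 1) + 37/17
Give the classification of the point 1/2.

There is no denominator, hence no pole anywhere.
Branch term sqrt(1 - ν/(-2/3)): argument at 1/2 is 7/4, nonzero, so 1/2 is not its branch point (a point on a principal cut is still regular for the continued germ).
Branch term log(1 - ν/(-5/6)): argument at 1/2 is 8/5, nonzero, so 1/2 is not its branch point (a point on a principal cut is still regular for the continued germ).
So the germ continues analytically to 1/2.

The point is a regular point.


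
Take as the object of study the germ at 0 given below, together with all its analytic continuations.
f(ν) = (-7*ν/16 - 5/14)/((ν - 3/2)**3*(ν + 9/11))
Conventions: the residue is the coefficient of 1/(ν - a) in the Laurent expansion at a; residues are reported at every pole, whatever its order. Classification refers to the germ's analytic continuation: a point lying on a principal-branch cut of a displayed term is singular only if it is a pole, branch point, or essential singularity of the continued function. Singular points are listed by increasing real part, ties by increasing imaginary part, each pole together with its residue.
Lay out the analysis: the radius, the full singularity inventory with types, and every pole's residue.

Radius of convergence at 0: 9/11.
At -9/11: a pole of order 1; residue -121/1857114.
At 3/2: a pole of order 3; residue 121/1857114.

Denominator factor (ν - 3/2)^3: pole of order 3 at 3/2, modulus 3/2.
Denominator factor (ν + 9/11): pole of order 1 at -9/11, modulus 9/11.
The radius of convergence is the smallest modulus among the singular points: 9/11.
At the order-1 pole -9/11 set g(ν) = (ν - (-9/11))*f(ν) = (-7*ν/16 - 5/14)/(ν - 3/2)**3.
Simple pole: residue = g(a) at a = -9/11, which is -121/1857114.
At the order-3 pole 3/2 set g(ν) = (ν - (3/2))^3*f(ν) = (-7*ν/16 - 5/14)/(ν + 9/11).
Order-3 pole: residue = g''(a)/2; g''(3/2) = 121/928557, so the residue is 121/1857114.
List the singular points by increasing real part (a conjugate pair: the negative imaginary part first).


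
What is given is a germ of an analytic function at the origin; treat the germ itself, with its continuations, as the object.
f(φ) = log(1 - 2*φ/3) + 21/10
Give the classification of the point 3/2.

The point is a logarithmic branch point.

The term (1)*log(1 - φ/(3/2)) has argument 1 - 3/2/(3/2) = 0 at 3/2: a logarithmic (infinitely-sheeted) branch point; the remaining terms are analytic or single-valued there.


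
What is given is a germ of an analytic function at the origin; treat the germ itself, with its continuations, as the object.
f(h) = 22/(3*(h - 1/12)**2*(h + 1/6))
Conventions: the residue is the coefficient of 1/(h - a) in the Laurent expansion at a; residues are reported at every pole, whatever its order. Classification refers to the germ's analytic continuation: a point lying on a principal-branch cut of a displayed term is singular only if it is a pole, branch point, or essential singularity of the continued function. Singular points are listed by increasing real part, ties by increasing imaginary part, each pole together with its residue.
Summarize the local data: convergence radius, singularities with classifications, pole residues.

Radius of convergence at 0: 1/12.
At -1/6: a pole of order 1; residue 352/3.
At 1/12: a pole of order 2; residue -352/3.

Denominator factor (h + 1/6): pole of order 1 at -1/6, modulus 1/6.
Denominator factor (h - 1/12)^2: pole of order 2 at 1/12, modulus 1/12.
The radius of convergence is the smallest modulus among the singular points: 1/12.
At the order-1 pole -1/6 set g(h) = (h - (-1/6))*f(h) = 22/(3*(h - 1/12)**2).
Simple pole: residue = g(a) at a = -1/6, which is 352/3.
At the order-2 pole 1/12 set g(h) = (h - (1/12))^2*f(h) = 22/(3*(h + 1/6)).
Order-2 pole: residue = g'(a); g'(1/12) = -352/3, so the residue is -352/3.
List the singular points by increasing real part (a conjugate pair: the negative imaginary part first).


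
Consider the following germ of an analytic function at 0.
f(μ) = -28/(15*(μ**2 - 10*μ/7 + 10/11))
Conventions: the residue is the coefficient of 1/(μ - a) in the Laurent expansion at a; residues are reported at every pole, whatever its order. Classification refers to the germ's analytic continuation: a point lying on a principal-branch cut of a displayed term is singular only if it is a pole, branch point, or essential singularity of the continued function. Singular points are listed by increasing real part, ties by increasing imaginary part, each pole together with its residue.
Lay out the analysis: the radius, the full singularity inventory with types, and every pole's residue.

Denominator factor (μ**2 - 10*μ/7 + 10/11): discriminant -860/539, complex-conjugate roots (5/7) + ((1/77)*sqrt(2365))*i and (5/7) - ((1/77)*sqrt(2365))*i; poles of order 1, moduli (1/11)*sqrt(110) and (1/11)*sqrt(110).
The radius of convergence is the smallest modulus among the singular points: (1/11)*sqrt(110).
The factor μ**2 - 10*μ/7 + 10/11 splits as (μ - a)(μ - a') with a = (5/7) - ((1/77)*sqrt(2365))*i, a' = (5/7) + ((1/77)*sqrt(2365))*i. At the order-1 pole a set g(μ) = (μ - a)*f(μ) = [-28/15] / (μ - a').
Simple pole: residue = g(a) at a = (5/7) - ((1/77)*sqrt(2365))*i, which is -((98/3225)*sqrt(2365))*i.
The factor μ**2 - 10*μ/7 + 10/11 splits as (μ - a)(μ - a') with a = (5/7) + ((1/77)*sqrt(2365))*i, a' = (5/7) - ((1/77)*sqrt(2365))*i. At the order-1 pole a set g(μ) = (μ - a)*f(μ) = [-28/15] / (μ - a').
Simple pole: residue = g(a) at a = (5/7) + ((1/77)*sqrt(2365))*i, which is ((98/3225)*sqrt(2365))*i.
List the singular points by increasing real part (a conjugate pair: the negative imaginary part first).

Radius of convergence at 0: (1/11)*sqrt(110).
At (5/7) - ((1/77)*sqrt(2365))*i: a pole of order 1; residue -((98/3225)*sqrt(2365))*i.
At (5/7) + ((1/77)*sqrt(2365))*i: a pole of order 1; residue ((98/3225)*sqrt(2365))*i.


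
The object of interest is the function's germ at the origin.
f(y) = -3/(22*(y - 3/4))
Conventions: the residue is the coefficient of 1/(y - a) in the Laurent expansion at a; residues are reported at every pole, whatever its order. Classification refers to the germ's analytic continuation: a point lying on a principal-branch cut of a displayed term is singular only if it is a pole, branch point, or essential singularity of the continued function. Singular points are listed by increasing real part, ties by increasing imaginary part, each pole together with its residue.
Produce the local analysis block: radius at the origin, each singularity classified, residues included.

Denominator factor (y - 3/4): pole of order 1 at 3/4, modulus 3/4.
The radius of convergence is the smallest modulus among the singular points: 3/4.
At the order-1 pole 3/4 set g(y) = (y - (3/4))*f(y) = -3/22.
Simple pole: residue = g(a) at a = 3/4, which is -3/22.

Radius of convergence at 0: 3/4.
At 3/4: a pole of order 1; residue -3/22.


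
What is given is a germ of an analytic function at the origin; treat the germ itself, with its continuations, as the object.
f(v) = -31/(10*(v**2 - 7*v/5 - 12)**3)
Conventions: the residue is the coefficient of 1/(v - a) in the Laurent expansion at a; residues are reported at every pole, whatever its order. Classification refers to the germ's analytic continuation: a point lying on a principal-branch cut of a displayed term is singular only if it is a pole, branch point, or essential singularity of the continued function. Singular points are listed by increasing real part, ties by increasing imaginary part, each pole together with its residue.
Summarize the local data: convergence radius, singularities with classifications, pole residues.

Radius of convergence at 0: -7/10 + (1/10)*sqrt(1249).
At 7/10 - (1/10)*sqrt(1249): a pole of order 3; residue (58125/1948441249)*sqrt(1249).
At 7/10 + (1/10)*sqrt(1249): a pole of order 3; residue -(58125/1948441249)*sqrt(1249).

Denominator factor (v**2 - 7*v/5 - 12)^3: discriminant 1249/25, real irrational roots 7/10 + (1/10)*sqrt(1249) and 7/10 - (1/10)*sqrt(1249); poles of order 3, moduli 7/10 + (1/10)*sqrt(1249) and -7/10 + (1/10)*sqrt(1249).
The radius of convergence is the smallest modulus among the singular points: -7/10 + (1/10)*sqrt(1249).
The factor v**2 - 7*v/5 - 12 splits as (v - a)(v - a') with a = 7/10 - (1/10)*sqrt(1249), a' = 7/10 + (1/10)*sqrt(1249). At the order-3 pole a set g(v) = (v - a)^3*f(v) = [-31/10] / (v - a')^3.
Order-3 pole: residue = g''(a)/2; g''(7/10 - (1/10)*sqrt(1249)) = (116250/1948441249)*sqrt(1249), so the residue is (58125/1948441249)*sqrt(1249).
The factor v**2 - 7*v/5 - 12 splits as (v - a)(v - a') with a = 7/10 + (1/10)*sqrt(1249), a' = 7/10 - (1/10)*sqrt(1249). At the order-3 pole a set g(v) = (v - a)^3*f(v) = [-31/10] / (v - a')^3.
Order-3 pole: residue = g''(a)/2; g''(7/10 + (1/10)*sqrt(1249)) = -(116250/1948441249)*sqrt(1249), so the residue is -(58125/1948441249)*sqrt(1249).
List the singular points by increasing real part (a conjugate pair: the negative imaginary part first).


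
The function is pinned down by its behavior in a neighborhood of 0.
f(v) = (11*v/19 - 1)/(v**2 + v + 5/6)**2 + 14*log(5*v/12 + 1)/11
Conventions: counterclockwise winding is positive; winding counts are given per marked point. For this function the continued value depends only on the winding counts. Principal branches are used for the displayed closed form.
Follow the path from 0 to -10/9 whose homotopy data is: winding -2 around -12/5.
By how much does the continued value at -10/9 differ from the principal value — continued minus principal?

The rational part is single-valued and drops out of the difference; each branch term changes only by its own monodromy.
(14/11)*log(1 - v/(-12/5)): each positive loop around -12/5 adds 2*pi*i to the log, so winding -2 contributes (14/11)*(-2)*2*pi*i = -(56/11)*pi*i.
Summing the contributions at v = -10/9 gives -(56/11)*pi*i.

Continued minus principal equals -(56/11)*pi*i.
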